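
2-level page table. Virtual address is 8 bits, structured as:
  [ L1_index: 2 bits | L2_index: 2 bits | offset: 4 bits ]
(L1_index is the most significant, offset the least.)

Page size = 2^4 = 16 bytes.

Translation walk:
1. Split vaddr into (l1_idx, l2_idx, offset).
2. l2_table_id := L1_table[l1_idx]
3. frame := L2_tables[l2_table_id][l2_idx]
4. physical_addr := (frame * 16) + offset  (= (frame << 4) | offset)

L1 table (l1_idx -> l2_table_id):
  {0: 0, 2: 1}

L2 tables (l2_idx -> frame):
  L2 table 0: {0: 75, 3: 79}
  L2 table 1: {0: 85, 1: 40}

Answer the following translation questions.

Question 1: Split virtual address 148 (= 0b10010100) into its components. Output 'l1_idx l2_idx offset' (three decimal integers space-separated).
vaddr = 148 = 0b10010100
  top 2 bits -> l1_idx = 2
  next 2 bits -> l2_idx = 1
  bottom 4 bits -> offset = 4

Answer: 2 1 4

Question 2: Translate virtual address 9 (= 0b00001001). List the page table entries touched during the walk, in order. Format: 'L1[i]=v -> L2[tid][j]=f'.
vaddr = 9 = 0b00001001
Split: l1_idx=0, l2_idx=0, offset=9

Answer: L1[0]=0 -> L2[0][0]=75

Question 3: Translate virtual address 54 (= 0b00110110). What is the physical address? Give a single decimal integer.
Answer: 1270

Derivation:
vaddr = 54 = 0b00110110
Split: l1_idx=0, l2_idx=3, offset=6
L1[0] = 0
L2[0][3] = 79
paddr = 79 * 16 + 6 = 1270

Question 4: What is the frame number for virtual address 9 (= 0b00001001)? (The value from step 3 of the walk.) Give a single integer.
vaddr = 9: l1_idx=0, l2_idx=0
L1[0] = 0; L2[0][0] = 75

Answer: 75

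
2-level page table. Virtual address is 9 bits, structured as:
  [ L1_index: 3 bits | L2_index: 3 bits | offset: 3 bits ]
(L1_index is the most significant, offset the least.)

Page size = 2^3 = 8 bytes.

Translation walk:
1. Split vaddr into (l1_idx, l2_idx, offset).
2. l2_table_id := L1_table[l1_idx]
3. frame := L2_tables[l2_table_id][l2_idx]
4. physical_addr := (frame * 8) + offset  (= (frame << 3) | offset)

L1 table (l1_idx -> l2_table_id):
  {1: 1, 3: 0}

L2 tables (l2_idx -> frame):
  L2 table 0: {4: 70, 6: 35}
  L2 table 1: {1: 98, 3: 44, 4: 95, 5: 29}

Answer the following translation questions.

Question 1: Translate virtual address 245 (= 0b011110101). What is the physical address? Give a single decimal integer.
vaddr = 245 = 0b011110101
Split: l1_idx=3, l2_idx=6, offset=5
L1[3] = 0
L2[0][6] = 35
paddr = 35 * 8 + 5 = 285

Answer: 285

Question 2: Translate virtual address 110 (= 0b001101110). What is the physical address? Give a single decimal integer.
vaddr = 110 = 0b001101110
Split: l1_idx=1, l2_idx=5, offset=6
L1[1] = 1
L2[1][5] = 29
paddr = 29 * 8 + 6 = 238

Answer: 238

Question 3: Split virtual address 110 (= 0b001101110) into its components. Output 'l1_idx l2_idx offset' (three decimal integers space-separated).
Answer: 1 5 6

Derivation:
vaddr = 110 = 0b001101110
  top 3 bits -> l1_idx = 1
  next 3 bits -> l2_idx = 5
  bottom 3 bits -> offset = 6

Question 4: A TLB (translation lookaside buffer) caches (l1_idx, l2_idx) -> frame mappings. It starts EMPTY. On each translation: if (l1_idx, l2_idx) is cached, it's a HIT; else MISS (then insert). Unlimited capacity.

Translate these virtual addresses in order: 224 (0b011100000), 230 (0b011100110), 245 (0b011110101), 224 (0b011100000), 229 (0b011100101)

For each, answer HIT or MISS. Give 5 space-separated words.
Answer: MISS HIT MISS HIT HIT

Derivation:
vaddr=224: (3,4) not in TLB -> MISS, insert
vaddr=230: (3,4) in TLB -> HIT
vaddr=245: (3,6) not in TLB -> MISS, insert
vaddr=224: (3,4) in TLB -> HIT
vaddr=229: (3,4) in TLB -> HIT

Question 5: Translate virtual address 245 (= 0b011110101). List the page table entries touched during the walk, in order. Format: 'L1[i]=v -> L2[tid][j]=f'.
Answer: L1[3]=0 -> L2[0][6]=35

Derivation:
vaddr = 245 = 0b011110101
Split: l1_idx=3, l2_idx=6, offset=5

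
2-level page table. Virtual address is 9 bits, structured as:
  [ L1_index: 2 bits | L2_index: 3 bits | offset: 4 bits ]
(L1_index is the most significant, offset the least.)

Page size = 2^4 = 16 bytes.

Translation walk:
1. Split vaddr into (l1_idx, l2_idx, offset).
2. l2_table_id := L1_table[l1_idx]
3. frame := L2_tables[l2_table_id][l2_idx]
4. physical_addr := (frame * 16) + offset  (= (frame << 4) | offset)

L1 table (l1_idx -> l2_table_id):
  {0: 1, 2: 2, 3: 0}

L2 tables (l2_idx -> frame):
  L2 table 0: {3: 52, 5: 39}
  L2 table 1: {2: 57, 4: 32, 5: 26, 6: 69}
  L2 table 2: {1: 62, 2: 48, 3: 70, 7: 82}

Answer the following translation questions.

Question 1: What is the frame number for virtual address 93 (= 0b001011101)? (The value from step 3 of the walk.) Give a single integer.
Answer: 26

Derivation:
vaddr = 93: l1_idx=0, l2_idx=5
L1[0] = 1; L2[1][5] = 26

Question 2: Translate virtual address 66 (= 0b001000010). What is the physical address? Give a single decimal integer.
Answer: 514

Derivation:
vaddr = 66 = 0b001000010
Split: l1_idx=0, l2_idx=4, offset=2
L1[0] = 1
L2[1][4] = 32
paddr = 32 * 16 + 2 = 514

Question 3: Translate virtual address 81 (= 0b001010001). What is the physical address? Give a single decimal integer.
vaddr = 81 = 0b001010001
Split: l1_idx=0, l2_idx=5, offset=1
L1[0] = 1
L2[1][5] = 26
paddr = 26 * 16 + 1 = 417

Answer: 417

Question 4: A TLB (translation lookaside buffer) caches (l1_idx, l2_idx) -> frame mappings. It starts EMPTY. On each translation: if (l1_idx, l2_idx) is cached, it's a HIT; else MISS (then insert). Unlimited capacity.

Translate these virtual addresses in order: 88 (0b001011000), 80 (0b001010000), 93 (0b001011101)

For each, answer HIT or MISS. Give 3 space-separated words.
Answer: MISS HIT HIT

Derivation:
vaddr=88: (0,5) not in TLB -> MISS, insert
vaddr=80: (0,5) in TLB -> HIT
vaddr=93: (0,5) in TLB -> HIT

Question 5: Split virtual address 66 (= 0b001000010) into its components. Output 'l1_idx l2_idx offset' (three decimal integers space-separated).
Answer: 0 4 2

Derivation:
vaddr = 66 = 0b001000010
  top 2 bits -> l1_idx = 0
  next 3 bits -> l2_idx = 4
  bottom 4 bits -> offset = 2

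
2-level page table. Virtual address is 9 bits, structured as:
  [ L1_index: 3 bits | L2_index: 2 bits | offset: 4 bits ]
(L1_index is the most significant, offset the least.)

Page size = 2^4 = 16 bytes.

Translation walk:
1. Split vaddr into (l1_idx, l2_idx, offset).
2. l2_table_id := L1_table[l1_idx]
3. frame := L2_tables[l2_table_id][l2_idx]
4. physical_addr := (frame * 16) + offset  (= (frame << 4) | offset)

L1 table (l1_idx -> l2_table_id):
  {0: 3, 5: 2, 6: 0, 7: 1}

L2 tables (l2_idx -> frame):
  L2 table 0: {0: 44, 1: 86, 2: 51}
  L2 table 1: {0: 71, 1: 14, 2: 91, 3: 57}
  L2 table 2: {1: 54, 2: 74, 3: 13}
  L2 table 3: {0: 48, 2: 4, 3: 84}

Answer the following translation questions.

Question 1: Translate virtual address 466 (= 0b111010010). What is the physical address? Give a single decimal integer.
vaddr = 466 = 0b111010010
Split: l1_idx=7, l2_idx=1, offset=2
L1[7] = 1
L2[1][1] = 14
paddr = 14 * 16 + 2 = 226

Answer: 226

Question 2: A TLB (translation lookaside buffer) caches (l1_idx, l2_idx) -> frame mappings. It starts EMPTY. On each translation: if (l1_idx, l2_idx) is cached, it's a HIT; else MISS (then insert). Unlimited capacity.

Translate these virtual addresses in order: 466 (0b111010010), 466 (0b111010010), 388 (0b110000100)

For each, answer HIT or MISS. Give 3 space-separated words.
vaddr=466: (7,1) not in TLB -> MISS, insert
vaddr=466: (7,1) in TLB -> HIT
vaddr=388: (6,0) not in TLB -> MISS, insert

Answer: MISS HIT MISS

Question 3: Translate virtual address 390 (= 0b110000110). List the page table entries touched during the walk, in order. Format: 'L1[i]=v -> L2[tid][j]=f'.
vaddr = 390 = 0b110000110
Split: l1_idx=6, l2_idx=0, offset=6

Answer: L1[6]=0 -> L2[0][0]=44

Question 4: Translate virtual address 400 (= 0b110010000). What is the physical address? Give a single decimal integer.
vaddr = 400 = 0b110010000
Split: l1_idx=6, l2_idx=1, offset=0
L1[6] = 0
L2[0][1] = 86
paddr = 86 * 16 + 0 = 1376

Answer: 1376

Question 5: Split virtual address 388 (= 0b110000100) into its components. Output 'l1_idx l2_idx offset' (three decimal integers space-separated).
Answer: 6 0 4

Derivation:
vaddr = 388 = 0b110000100
  top 3 bits -> l1_idx = 6
  next 2 bits -> l2_idx = 0
  bottom 4 bits -> offset = 4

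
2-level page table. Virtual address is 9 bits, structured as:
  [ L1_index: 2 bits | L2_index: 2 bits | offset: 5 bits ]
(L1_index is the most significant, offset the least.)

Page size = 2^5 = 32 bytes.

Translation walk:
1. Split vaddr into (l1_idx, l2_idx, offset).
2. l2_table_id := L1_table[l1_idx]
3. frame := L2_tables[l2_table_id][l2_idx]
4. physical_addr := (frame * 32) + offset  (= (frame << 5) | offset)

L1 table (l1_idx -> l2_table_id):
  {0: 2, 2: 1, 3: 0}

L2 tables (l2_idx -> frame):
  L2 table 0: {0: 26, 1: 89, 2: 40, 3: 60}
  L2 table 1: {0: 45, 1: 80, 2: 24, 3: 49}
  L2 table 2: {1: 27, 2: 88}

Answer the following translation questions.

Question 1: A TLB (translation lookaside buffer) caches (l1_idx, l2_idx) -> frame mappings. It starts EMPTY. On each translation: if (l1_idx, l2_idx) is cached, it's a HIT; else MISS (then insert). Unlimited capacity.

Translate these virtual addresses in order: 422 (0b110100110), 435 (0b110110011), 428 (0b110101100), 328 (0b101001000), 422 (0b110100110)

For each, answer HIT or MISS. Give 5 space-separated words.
Answer: MISS HIT HIT MISS HIT

Derivation:
vaddr=422: (3,1) not in TLB -> MISS, insert
vaddr=435: (3,1) in TLB -> HIT
vaddr=428: (3,1) in TLB -> HIT
vaddr=328: (2,2) not in TLB -> MISS, insert
vaddr=422: (3,1) in TLB -> HIT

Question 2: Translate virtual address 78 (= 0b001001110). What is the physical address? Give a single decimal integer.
vaddr = 78 = 0b001001110
Split: l1_idx=0, l2_idx=2, offset=14
L1[0] = 2
L2[2][2] = 88
paddr = 88 * 32 + 14 = 2830

Answer: 2830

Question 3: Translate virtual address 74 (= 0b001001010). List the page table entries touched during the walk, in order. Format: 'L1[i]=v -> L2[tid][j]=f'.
Answer: L1[0]=2 -> L2[2][2]=88

Derivation:
vaddr = 74 = 0b001001010
Split: l1_idx=0, l2_idx=2, offset=10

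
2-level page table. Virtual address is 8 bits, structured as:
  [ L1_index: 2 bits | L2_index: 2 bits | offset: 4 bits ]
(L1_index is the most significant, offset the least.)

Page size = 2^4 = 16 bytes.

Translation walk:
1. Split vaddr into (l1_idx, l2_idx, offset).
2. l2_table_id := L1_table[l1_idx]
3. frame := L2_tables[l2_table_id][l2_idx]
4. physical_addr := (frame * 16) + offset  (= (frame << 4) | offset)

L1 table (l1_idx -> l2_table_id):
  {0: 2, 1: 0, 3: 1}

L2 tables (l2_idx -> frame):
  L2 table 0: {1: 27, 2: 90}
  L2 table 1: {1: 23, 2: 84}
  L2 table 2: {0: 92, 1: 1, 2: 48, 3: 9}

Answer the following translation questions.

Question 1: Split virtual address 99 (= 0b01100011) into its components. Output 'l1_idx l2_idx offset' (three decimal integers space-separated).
Answer: 1 2 3

Derivation:
vaddr = 99 = 0b01100011
  top 2 bits -> l1_idx = 1
  next 2 bits -> l2_idx = 2
  bottom 4 bits -> offset = 3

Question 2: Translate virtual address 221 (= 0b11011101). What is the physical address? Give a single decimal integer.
Answer: 381

Derivation:
vaddr = 221 = 0b11011101
Split: l1_idx=3, l2_idx=1, offset=13
L1[3] = 1
L2[1][1] = 23
paddr = 23 * 16 + 13 = 381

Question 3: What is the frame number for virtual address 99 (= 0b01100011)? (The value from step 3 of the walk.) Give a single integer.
Answer: 90

Derivation:
vaddr = 99: l1_idx=1, l2_idx=2
L1[1] = 0; L2[0][2] = 90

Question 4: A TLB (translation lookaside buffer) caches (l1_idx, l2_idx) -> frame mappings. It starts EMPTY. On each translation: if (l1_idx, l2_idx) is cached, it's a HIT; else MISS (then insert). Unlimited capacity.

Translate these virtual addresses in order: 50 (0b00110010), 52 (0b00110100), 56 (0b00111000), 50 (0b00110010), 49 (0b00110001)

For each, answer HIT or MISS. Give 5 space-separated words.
vaddr=50: (0,3) not in TLB -> MISS, insert
vaddr=52: (0,3) in TLB -> HIT
vaddr=56: (0,3) in TLB -> HIT
vaddr=50: (0,3) in TLB -> HIT
vaddr=49: (0,3) in TLB -> HIT

Answer: MISS HIT HIT HIT HIT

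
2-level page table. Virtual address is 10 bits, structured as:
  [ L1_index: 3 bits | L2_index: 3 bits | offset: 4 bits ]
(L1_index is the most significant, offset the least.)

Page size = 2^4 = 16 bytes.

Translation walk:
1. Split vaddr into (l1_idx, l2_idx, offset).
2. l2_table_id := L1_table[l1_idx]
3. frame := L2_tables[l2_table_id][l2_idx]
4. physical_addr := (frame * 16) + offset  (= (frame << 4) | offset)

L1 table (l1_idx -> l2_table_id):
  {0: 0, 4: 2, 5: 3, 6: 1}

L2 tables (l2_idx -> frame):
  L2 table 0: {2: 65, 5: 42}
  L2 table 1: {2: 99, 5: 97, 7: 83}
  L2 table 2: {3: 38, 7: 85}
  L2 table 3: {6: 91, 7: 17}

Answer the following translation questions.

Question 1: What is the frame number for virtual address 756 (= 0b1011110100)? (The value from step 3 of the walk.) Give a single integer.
vaddr = 756: l1_idx=5, l2_idx=7
L1[5] = 3; L2[3][7] = 17

Answer: 17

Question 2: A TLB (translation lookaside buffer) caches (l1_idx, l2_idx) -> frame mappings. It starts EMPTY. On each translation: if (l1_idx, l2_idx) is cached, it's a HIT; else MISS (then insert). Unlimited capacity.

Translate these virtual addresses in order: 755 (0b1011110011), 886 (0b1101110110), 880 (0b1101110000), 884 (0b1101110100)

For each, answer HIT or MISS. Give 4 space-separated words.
Answer: MISS MISS HIT HIT

Derivation:
vaddr=755: (5,7) not in TLB -> MISS, insert
vaddr=886: (6,7) not in TLB -> MISS, insert
vaddr=880: (6,7) in TLB -> HIT
vaddr=884: (6,7) in TLB -> HIT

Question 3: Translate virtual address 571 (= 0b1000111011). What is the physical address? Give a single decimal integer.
vaddr = 571 = 0b1000111011
Split: l1_idx=4, l2_idx=3, offset=11
L1[4] = 2
L2[2][3] = 38
paddr = 38 * 16 + 11 = 619

Answer: 619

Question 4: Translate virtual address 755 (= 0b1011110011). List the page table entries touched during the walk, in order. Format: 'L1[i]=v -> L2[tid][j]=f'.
Answer: L1[5]=3 -> L2[3][7]=17

Derivation:
vaddr = 755 = 0b1011110011
Split: l1_idx=5, l2_idx=7, offset=3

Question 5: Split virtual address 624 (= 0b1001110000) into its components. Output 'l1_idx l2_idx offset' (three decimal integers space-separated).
vaddr = 624 = 0b1001110000
  top 3 bits -> l1_idx = 4
  next 3 bits -> l2_idx = 7
  bottom 4 bits -> offset = 0

Answer: 4 7 0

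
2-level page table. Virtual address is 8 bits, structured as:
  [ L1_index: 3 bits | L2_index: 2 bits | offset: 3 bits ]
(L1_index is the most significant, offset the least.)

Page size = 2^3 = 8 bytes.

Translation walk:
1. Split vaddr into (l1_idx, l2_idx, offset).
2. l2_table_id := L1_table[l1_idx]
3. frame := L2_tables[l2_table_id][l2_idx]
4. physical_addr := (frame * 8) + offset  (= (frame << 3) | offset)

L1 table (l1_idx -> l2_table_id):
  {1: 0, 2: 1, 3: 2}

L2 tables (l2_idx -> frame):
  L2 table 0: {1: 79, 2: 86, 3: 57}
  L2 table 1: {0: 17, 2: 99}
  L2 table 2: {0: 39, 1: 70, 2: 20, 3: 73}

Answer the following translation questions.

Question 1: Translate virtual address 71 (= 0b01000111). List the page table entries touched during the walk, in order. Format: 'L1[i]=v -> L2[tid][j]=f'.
vaddr = 71 = 0b01000111
Split: l1_idx=2, l2_idx=0, offset=7

Answer: L1[2]=1 -> L2[1][0]=17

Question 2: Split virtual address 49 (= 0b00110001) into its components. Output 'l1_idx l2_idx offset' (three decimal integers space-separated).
vaddr = 49 = 0b00110001
  top 3 bits -> l1_idx = 1
  next 2 bits -> l2_idx = 2
  bottom 3 bits -> offset = 1

Answer: 1 2 1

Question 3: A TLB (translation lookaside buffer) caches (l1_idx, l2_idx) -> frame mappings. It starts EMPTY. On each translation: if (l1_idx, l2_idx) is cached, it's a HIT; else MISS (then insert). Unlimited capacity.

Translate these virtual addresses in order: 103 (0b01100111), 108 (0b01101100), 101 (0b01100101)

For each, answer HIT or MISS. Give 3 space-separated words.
vaddr=103: (3,0) not in TLB -> MISS, insert
vaddr=108: (3,1) not in TLB -> MISS, insert
vaddr=101: (3,0) in TLB -> HIT

Answer: MISS MISS HIT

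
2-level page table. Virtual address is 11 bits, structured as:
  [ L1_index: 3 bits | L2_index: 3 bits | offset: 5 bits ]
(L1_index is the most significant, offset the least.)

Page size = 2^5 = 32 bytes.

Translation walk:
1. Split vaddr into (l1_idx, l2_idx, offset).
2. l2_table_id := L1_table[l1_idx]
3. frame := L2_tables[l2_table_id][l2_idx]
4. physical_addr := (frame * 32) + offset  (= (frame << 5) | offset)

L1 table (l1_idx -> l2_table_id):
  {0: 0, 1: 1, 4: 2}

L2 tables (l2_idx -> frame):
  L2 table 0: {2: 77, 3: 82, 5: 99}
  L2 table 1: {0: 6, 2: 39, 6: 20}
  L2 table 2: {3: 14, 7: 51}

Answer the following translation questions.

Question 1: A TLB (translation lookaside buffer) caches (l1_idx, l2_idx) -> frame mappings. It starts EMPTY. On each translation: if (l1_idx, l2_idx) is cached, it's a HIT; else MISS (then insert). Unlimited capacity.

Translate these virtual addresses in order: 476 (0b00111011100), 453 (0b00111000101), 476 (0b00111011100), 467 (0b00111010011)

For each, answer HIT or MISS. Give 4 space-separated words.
Answer: MISS HIT HIT HIT

Derivation:
vaddr=476: (1,6) not in TLB -> MISS, insert
vaddr=453: (1,6) in TLB -> HIT
vaddr=476: (1,6) in TLB -> HIT
vaddr=467: (1,6) in TLB -> HIT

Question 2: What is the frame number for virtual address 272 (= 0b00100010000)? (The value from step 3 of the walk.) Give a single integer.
vaddr = 272: l1_idx=1, l2_idx=0
L1[1] = 1; L2[1][0] = 6

Answer: 6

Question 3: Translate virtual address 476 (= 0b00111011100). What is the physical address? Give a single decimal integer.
vaddr = 476 = 0b00111011100
Split: l1_idx=1, l2_idx=6, offset=28
L1[1] = 1
L2[1][6] = 20
paddr = 20 * 32 + 28 = 668

Answer: 668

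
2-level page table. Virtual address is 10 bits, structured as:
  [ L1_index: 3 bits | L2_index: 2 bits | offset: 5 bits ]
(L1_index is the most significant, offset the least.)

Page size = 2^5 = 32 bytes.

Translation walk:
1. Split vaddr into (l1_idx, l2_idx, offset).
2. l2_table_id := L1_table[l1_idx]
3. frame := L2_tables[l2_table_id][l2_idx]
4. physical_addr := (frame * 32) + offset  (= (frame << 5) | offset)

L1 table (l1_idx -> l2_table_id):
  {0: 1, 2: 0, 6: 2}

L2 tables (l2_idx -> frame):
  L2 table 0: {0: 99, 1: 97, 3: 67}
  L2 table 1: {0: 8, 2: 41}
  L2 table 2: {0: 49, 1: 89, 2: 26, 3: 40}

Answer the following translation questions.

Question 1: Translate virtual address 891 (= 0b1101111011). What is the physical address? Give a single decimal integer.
vaddr = 891 = 0b1101111011
Split: l1_idx=6, l2_idx=3, offset=27
L1[6] = 2
L2[2][3] = 40
paddr = 40 * 32 + 27 = 1307

Answer: 1307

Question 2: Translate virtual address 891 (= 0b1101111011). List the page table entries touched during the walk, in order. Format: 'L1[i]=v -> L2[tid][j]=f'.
Answer: L1[6]=2 -> L2[2][3]=40

Derivation:
vaddr = 891 = 0b1101111011
Split: l1_idx=6, l2_idx=3, offset=27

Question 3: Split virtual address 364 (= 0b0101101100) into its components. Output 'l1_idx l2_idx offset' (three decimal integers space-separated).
vaddr = 364 = 0b0101101100
  top 3 bits -> l1_idx = 2
  next 2 bits -> l2_idx = 3
  bottom 5 bits -> offset = 12

Answer: 2 3 12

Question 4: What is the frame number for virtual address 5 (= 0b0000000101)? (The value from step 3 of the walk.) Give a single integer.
Answer: 8

Derivation:
vaddr = 5: l1_idx=0, l2_idx=0
L1[0] = 1; L2[1][0] = 8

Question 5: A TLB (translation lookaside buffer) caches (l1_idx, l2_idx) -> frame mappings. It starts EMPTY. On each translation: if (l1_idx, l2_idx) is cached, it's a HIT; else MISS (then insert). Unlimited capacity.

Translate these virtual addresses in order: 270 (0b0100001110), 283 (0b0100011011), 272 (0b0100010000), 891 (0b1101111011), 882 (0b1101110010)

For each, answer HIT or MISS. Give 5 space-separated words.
Answer: MISS HIT HIT MISS HIT

Derivation:
vaddr=270: (2,0) not in TLB -> MISS, insert
vaddr=283: (2,0) in TLB -> HIT
vaddr=272: (2,0) in TLB -> HIT
vaddr=891: (6,3) not in TLB -> MISS, insert
vaddr=882: (6,3) in TLB -> HIT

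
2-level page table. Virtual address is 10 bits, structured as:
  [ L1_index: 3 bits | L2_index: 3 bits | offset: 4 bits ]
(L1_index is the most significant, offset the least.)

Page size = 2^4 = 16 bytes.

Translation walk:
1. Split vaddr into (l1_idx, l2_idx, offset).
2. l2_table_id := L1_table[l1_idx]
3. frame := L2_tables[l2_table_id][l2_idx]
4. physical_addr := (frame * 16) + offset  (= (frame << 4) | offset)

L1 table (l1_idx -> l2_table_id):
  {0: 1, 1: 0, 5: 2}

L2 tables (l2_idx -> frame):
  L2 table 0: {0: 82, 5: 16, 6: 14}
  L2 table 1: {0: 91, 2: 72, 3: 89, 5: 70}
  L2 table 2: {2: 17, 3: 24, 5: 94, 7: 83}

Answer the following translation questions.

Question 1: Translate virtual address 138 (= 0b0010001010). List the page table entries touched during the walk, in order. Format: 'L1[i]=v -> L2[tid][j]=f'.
vaddr = 138 = 0b0010001010
Split: l1_idx=1, l2_idx=0, offset=10

Answer: L1[1]=0 -> L2[0][0]=82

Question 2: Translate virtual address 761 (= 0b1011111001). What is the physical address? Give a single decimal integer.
Answer: 1337

Derivation:
vaddr = 761 = 0b1011111001
Split: l1_idx=5, l2_idx=7, offset=9
L1[5] = 2
L2[2][7] = 83
paddr = 83 * 16 + 9 = 1337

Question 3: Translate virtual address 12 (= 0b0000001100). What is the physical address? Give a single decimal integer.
vaddr = 12 = 0b0000001100
Split: l1_idx=0, l2_idx=0, offset=12
L1[0] = 1
L2[1][0] = 91
paddr = 91 * 16 + 12 = 1468

Answer: 1468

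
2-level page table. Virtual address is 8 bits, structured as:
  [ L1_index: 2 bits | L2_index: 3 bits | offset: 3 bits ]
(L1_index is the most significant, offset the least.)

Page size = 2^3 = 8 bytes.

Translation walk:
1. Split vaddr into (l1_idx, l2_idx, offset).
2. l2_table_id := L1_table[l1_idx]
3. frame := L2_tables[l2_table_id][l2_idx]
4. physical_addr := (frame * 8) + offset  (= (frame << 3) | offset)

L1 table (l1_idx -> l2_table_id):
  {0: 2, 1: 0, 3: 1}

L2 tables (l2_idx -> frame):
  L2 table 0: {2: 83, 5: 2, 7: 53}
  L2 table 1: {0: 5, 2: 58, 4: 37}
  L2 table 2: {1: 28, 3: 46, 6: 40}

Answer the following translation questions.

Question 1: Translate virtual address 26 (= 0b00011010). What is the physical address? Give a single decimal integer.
Answer: 370

Derivation:
vaddr = 26 = 0b00011010
Split: l1_idx=0, l2_idx=3, offset=2
L1[0] = 2
L2[2][3] = 46
paddr = 46 * 8 + 2 = 370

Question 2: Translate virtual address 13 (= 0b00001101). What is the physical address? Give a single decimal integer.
vaddr = 13 = 0b00001101
Split: l1_idx=0, l2_idx=1, offset=5
L1[0] = 2
L2[2][1] = 28
paddr = 28 * 8 + 5 = 229

Answer: 229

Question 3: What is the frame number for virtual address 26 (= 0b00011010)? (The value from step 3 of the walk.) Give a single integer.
vaddr = 26: l1_idx=0, l2_idx=3
L1[0] = 2; L2[2][3] = 46

Answer: 46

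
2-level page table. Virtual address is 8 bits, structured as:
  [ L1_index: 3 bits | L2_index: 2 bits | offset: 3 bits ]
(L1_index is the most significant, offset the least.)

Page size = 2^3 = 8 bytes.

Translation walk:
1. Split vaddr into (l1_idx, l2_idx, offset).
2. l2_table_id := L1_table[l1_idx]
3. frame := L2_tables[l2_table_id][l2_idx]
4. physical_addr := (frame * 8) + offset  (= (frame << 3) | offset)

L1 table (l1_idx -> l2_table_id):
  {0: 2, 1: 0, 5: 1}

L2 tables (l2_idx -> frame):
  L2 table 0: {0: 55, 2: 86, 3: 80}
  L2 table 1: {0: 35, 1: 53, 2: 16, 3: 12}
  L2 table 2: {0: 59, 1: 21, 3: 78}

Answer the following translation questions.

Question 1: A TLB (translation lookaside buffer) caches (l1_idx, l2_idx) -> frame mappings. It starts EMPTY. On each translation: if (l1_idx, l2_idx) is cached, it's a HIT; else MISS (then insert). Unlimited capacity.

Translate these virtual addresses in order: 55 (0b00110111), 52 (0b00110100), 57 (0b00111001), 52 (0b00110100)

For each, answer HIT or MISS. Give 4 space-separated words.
vaddr=55: (1,2) not in TLB -> MISS, insert
vaddr=52: (1,2) in TLB -> HIT
vaddr=57: (1,3) not in TLB -> MISS, insert
vaddr=52: (1,2) in TLB -> HIT

Answer: MISS HIT MISS HIT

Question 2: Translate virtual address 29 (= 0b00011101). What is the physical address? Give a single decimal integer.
Answer: 629

Derivation:
vaddr = 29 = 0b00011101
Split: l1_idx=0, l2_idx=3, offset=5
L1[0] = 2
L2[2][3] = 78
paddr = 78 * 8 + 5 = 629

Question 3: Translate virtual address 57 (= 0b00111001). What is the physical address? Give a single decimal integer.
Answer: 641

Derivation:
vaddr = 57 = 0b00111001
Split: l1_idx=1, l2_idx=3, offset=1
L1[1] = 0
L2[0][3] = 80
paddr = 80 * 8 + 1 = 641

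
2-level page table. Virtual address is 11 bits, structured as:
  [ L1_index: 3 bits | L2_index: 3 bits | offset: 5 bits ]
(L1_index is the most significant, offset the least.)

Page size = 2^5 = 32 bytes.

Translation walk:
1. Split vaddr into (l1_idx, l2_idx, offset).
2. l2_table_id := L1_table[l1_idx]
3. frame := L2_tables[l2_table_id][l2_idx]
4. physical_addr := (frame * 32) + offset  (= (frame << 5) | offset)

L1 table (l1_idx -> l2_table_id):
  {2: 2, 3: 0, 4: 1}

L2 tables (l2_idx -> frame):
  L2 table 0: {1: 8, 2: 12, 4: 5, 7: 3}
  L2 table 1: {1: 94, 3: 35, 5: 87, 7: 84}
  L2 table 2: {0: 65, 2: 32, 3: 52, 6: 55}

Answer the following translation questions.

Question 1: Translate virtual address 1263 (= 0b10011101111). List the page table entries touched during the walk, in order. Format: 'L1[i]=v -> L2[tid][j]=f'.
Answer: L1[4]=1 -> L2[1][7]=84

Derivation:
vaddr = 1263 = 0b10011101111
Split: l1_idx=4, l2_idx=7, offset=15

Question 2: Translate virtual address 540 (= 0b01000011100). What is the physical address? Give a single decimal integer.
Answer: 2108

Derivation:
vaddr = 540 = 0b01000011100
Split: l1_idx=2, l2_idx=0, offset=28
L1[2] = 2
L2[2][0] = 65
paddr = 65 * 32 + 28 = 2108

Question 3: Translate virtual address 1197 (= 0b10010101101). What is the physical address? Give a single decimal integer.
vaddr = 1197 = 0b10010101101
Split: l1_idx=4, l2_idx=5, offset=13
L1[4] = 1
L2[1][5] = 87
paddr = 87 * 32 + 13 = 2797

Answer: 2797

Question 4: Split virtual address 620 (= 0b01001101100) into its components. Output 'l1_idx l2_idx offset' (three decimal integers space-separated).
vaddr = 620 = 0b01001101100
  top 3 bits -> l1_idx = 2
  next 3 bits -> l2_idx = 3
  bottom 5 bits -> offset = 12

Answer: 2 3 12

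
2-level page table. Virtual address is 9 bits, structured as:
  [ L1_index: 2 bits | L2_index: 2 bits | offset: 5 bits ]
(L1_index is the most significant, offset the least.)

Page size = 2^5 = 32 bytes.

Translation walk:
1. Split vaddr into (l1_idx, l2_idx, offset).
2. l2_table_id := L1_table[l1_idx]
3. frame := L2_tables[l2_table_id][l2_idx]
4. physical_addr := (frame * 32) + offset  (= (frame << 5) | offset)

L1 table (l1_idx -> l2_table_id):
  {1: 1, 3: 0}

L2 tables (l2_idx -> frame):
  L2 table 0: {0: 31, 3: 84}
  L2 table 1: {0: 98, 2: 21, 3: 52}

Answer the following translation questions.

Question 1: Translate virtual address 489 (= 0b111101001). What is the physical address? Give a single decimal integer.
Answer: 2697

Derivation:
vaddr = 489 = 0b111101001
Split: l1_idx=3, l2_idx=3, offset=9
L1[3] = 0
L2[0][3] = 84
paddr = 84 * 32 + 9 = 2697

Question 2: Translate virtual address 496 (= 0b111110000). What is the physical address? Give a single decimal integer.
Answer: 2704

Derivation:
vaddr = 496 = 0b111110000
Split: l1_idx=3, l2_idx=3, offset=16
L1[3] = 0
L2[0][3] = 84
paddr = 84 * 32 + 16 = 2704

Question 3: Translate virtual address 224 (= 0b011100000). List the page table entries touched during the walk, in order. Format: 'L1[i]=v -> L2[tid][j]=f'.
Answer: L1[1]=1 -> L2[1][3]=52

Derivation:
vaddr = 224 = 0b011100000
Split: l1_idx=1, l2_idx=3, offset=0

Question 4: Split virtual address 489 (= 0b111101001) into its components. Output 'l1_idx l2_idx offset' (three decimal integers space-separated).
Answer: 3 3 9

Derivation:
vaddr = 489 = 0b111101001
  top 2 bits -> l1_idx = 3
  next 2 bits -> l2_idx = 3
  bottom 5 bits -> offset = 9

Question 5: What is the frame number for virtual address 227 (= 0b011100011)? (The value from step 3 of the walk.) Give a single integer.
Answer: 52

Derivation:
vaddr = 227: l1_idx=1, l2_idx=3
L1[1] = 1; L2[1][3] = 52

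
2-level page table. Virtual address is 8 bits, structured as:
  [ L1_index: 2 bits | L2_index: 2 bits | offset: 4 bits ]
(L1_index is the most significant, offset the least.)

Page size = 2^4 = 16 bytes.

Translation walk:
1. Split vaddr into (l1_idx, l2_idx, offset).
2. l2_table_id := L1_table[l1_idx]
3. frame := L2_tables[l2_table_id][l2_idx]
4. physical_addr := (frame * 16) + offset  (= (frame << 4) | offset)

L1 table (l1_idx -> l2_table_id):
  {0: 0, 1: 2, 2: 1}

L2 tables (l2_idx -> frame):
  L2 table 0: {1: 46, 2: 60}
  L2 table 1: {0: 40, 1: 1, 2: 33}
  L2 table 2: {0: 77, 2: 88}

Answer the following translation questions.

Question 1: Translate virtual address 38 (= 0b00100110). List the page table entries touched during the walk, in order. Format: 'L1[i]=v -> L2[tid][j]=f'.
Answer: L1[0]=0 -> L2[0][2]=60

Derivation:
vaddr = 38 = 0b00100110
Split: l1_idx=0, l2_idx=2, offset=6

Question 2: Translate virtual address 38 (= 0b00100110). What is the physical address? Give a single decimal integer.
vaddr = 38 = 0b00100110
Split: l1_idx=0, l2_idx=2, offset=6
L1[0] = 0
L2[0][2] = 60
paddr = 60 * 16 + 6 = 966

Answer: 966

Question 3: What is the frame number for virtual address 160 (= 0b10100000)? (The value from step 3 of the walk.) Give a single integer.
vaddr = 160: l1_idx=2, l2_idx=2
L1[2] = 1; L2[1][2] = 33

Answer: 33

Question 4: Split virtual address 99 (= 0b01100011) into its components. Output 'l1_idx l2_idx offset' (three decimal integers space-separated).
vaddr = 99 = 0b01100011
  top 2 bits -> l1_idx = 1
  next 2 bits -> l2_idx = 2
  bottom 4 bits -> offset = 3

Answer: 1 2 3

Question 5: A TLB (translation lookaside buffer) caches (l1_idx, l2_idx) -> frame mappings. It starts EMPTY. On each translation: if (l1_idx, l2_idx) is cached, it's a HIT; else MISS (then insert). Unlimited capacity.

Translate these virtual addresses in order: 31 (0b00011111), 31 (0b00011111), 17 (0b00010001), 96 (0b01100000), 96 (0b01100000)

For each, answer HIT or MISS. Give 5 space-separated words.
vaddr=31: (0,1) not in TLB -> MISS, insert
vaddr=31: (0,1) in TLB -> HIT
vaddr=17: (0,1) in TLB -> HIT
vaddr=96: (1,2) not in TLB -> MISS, insert
vaddr=96: (1,2) in TLB -> HIT

Answer: MISS HIT HIT MISS HIT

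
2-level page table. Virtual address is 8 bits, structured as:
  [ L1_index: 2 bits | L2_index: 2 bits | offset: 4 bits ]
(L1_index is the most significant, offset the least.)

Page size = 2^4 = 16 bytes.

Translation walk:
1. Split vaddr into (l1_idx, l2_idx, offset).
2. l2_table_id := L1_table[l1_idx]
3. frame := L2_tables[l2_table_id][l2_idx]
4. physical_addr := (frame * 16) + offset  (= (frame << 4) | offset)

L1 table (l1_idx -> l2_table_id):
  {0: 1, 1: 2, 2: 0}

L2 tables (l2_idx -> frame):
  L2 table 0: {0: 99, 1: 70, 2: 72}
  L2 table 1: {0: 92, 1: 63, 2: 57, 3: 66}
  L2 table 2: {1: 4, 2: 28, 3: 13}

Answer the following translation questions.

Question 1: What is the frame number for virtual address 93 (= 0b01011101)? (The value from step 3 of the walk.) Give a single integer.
vaddr = 93: l1_idx=1, l2_idx=1
L1[1] = 2; L2[2][1] = 4

Answer: 4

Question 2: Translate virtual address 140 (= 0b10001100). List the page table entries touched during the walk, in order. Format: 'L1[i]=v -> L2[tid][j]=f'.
vaddr = 140 = 0b10001100
Split: l1_idx=2, l2_idx=0, offset=12

Answer: L1[2]=0 -> L2[0][0]=99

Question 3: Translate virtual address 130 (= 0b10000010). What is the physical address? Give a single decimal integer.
Answer: 1586

Derivation:
vaddr = 130 = 0b10000010
Split: l1_idx=2, l2_idx=0, offset=2
L1[2] = 0
L2[0][0] = 99
paddr = 99 * 16 + 2 = 1586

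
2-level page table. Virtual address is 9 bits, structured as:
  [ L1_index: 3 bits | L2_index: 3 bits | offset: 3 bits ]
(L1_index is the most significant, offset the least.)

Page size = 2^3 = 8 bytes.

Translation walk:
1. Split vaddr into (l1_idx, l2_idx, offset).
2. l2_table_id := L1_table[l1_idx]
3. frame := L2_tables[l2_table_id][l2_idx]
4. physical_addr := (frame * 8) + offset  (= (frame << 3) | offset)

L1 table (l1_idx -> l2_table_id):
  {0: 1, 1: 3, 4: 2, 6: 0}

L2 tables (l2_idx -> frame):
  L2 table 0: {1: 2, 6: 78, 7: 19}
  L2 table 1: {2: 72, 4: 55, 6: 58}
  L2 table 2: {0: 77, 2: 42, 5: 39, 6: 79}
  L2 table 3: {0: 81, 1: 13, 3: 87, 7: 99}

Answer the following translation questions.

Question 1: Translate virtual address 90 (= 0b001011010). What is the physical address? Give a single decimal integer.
vaddr = 90 = 0b001011010
Split: l1_idx=1, l2_idx=3, offset=2
L1[1] = 3
L2[3][3] = 87
paddr = 87 * 8 + 2 = 698

Answer: 698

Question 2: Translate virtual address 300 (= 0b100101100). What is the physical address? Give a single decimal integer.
vaddr = 300 = 0b100101100
Split: l1_idx=4, l2_idx=5, offset=4
L1[4] = 2
L2[2][5] = 39
paddr = 39 * 8 + 4 = 316

Answer: 316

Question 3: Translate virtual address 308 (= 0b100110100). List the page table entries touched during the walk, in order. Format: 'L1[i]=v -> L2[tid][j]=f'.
vaddr = 308 = 0b100110100
Split: l1_idx=4, l2_idx=6, offset=4

Answer: L1[4]=2 -> L2[2][6]=79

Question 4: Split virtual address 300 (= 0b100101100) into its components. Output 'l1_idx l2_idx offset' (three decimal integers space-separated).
Answer: 4 5 4

Derivation:
vaddr = 300 = 0b100101100
  top 3 bits -> l1_idx = 4
  next 3 bits -> l2_idx = 5
  bottom 3 bits -> offset = 4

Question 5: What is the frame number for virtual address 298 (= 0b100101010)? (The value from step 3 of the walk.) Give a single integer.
vaddr = 298: l1_idx=4, l2_idx=5
L1[4] = 2; L2[2][5] = 39

Answer: 39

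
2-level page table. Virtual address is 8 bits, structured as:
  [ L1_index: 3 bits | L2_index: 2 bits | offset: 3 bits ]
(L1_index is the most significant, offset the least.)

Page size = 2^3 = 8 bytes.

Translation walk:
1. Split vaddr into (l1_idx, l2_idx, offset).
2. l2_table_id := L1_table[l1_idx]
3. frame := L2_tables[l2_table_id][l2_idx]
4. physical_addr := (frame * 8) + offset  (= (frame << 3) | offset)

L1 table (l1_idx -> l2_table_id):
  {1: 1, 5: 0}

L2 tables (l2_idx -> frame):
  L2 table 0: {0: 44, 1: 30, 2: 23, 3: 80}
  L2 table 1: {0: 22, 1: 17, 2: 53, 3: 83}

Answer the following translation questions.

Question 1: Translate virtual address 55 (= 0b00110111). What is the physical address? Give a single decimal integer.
vaddr = 55 = 0b00110111
Split: l1_idx=1, l2_idx=2, offset=7
L1[1] = 1
L2[1][2] = 53
paddr = 53 * 8 + 7 = 431

Answer: 431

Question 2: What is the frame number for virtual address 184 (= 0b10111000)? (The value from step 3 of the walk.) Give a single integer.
vaddr = 184: l1_idx=5, l2_idx=3
L1[5] = 0; L2[0][3] = 80

Answer: 80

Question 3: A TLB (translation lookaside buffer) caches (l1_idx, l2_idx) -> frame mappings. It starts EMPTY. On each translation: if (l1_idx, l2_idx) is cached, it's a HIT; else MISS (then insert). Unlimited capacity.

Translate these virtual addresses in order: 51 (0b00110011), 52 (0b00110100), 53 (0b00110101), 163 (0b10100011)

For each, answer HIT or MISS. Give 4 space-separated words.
vaddr=51: (1,2) not in TLB -> MISS, insert
vaddr=52: (1,2) in TLB -> HIT
vaddr=53: (1,2) in TLB -> HIT
vaddr=163: (5,0) not in TLB -> MISS, insert

Answer: MISS HIT HIT MISS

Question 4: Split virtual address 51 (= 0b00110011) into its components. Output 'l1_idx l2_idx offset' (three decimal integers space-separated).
Answer: 1 2 3

Derivation:
vaddr = 51 = 0b00110011
  top 3 bits -> l1_idx = 1
  next 2 bits -> l2_idx = 2
  bottom 3 bits -> offset = 3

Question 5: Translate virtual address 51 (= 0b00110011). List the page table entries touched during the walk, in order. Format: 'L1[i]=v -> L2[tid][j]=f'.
vaddr = 51 = 0b00110011
Split: l1_idx=1, l2_idx=2, offset=3

Answer: L1[1]=1 -> L2[1][2]=53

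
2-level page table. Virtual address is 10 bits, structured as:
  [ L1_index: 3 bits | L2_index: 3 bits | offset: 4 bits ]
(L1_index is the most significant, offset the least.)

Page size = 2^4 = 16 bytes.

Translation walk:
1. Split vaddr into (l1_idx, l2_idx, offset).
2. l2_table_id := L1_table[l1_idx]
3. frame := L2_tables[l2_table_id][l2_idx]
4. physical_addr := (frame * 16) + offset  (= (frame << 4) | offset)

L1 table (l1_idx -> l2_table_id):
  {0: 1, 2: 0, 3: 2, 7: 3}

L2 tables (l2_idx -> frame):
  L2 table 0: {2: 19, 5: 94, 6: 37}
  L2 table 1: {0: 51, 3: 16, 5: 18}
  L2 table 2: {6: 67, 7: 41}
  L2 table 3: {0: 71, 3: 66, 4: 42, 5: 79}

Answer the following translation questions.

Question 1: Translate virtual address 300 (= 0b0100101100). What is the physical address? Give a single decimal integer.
vaddr = 300 = 0b0100101100
Split: l1_idx=2, l2_idx=2, offset=12
L1[2] = 0
L2[0][2] = 19
paddr = 19 * 16 + 12 = 316

Answer: 316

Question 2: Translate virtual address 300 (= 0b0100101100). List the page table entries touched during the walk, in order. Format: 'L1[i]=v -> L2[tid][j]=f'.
vaddr = 300 = 0b0100101100
Split: l1_idx=2, l2_idx=2, offset=12

Answer: L1[2]=0 -> L2[0][2]=19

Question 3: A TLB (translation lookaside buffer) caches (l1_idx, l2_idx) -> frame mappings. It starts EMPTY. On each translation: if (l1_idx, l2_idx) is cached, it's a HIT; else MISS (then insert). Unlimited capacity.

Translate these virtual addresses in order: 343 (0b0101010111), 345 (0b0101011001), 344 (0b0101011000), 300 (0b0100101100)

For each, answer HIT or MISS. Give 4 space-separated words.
vaddr=343: (2,5) not in TLB -> MISS, insert
vaddr=345: (2,5) in TLB -> HIT
vaddr=344: (2,5) in TLB -> HIT
vaddr=300: (2,2) not in TLB -> MISS, insert

Answer: MISS HIT HIT MISS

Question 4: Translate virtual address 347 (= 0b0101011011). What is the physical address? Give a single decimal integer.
vaddr = 347 = 0b0101011011
Split: l1_idx=2, l2_idx=5, offset=11
L1[2] = 0
L2[0][5] = 94
paddr = 94 * 16 + 11 = 1515

Answer: 1515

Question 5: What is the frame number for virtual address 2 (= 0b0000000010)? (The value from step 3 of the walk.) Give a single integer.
Answer: 51

Derivation:
vaddr = 2: l1_idx=0, l2_idx=0
L1[0] = 1; L2[1][0] = 51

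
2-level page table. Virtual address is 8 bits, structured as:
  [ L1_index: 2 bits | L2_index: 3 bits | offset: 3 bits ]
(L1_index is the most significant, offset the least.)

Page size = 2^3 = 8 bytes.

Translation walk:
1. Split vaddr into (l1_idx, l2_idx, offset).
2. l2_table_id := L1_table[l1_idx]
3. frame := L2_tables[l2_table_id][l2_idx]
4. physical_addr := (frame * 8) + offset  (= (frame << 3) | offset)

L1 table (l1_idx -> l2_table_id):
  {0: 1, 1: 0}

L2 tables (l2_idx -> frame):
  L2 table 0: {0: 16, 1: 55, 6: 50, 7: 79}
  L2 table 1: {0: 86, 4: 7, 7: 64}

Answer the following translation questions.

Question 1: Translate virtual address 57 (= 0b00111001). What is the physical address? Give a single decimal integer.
vaddr = 57 = 0b00111001
Split: l1_idx=0, l2_idx=7, offset=1
L1[0] = 1
L2[1][7] = 64
paddr = 64 * 8 + 1 = 513

Answer: 513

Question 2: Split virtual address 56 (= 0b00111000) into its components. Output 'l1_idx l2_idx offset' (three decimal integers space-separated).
vaddr = 56 = 0b00111000
  top 2 bits -> l1_idx = 0
  next 3 bits -> l2_idx = 7
  bottom 3 bits -> offset = 0

Answer: 0 7 0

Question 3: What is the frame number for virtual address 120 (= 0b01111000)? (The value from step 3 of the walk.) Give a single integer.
vaddr = 120: l1_idx=1, l2_idx=7
L1[1] = 0; L2[0][7] = 79

Answer: 79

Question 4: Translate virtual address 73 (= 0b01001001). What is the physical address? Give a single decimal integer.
vaddr = 73 = 0b01001001
Split: l1_idx=1, l2_idx=1, offset=1
L1[1] = 0
L2[0][1] = 55
paddr = 55 * 8 + 1 = 441

Answer: 441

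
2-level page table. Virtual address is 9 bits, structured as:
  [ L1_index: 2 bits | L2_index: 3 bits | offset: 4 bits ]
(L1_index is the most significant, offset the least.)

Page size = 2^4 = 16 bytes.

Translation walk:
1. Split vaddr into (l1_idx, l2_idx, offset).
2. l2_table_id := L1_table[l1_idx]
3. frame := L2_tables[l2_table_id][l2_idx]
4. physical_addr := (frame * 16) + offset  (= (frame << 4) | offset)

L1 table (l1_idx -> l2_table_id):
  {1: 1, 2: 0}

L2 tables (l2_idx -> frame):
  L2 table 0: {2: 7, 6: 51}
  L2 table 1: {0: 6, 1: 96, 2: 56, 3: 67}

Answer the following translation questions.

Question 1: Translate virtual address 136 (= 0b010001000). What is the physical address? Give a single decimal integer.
vaddr = 136 = 0b010001000
Split: l1_idx=1, l2_idx=0, offset=8
L1[1] = 1
L2[1][0] = 6
paddr = 6 * 16 + 8 = 104

Answer: 104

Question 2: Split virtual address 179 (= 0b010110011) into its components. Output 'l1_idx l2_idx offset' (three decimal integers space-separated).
vaddr = 179 = 0b010110011
  top 2 bits -> l1_idx = 1
  next 3 bits -> l2_idx = 3
  bottom 4 bits -> offset = 3

Answer: 1 3 3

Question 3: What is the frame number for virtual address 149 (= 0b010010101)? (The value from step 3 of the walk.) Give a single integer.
vaddr = 149: l1_idx=1, l2_idx=1
L1[1] = 1; L2[1][1] = 96

Answer: 96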